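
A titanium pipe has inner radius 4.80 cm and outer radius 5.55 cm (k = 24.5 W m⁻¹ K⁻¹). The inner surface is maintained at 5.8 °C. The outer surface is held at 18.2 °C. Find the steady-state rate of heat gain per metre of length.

Q' = 13.1 kW/m

Q' = 2πk·ΔT/ln(r₂/r₁) = 2π × 24.5 × 12.4 / ln(0.0555/0.0480) = 13100 W/m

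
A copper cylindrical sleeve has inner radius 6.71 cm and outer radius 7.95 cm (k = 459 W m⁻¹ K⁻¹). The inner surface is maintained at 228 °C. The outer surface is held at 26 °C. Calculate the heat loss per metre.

Q' = 3.44×10^6 W/m

Q' = 2πk·ΔT/ln(r₂/r₁) = 2π × 459 × 202 / ln(0.0795/0.0671) = 3.44×10^6 W/m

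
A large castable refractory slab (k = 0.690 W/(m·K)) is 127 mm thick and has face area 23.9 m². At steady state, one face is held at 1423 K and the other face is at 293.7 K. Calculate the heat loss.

Q = kA·ΔT/L = 0.690 × 23.9 × |1423 K − 293.7 K| / 0.127 = 1.47×10^5 W

Q = 147 kW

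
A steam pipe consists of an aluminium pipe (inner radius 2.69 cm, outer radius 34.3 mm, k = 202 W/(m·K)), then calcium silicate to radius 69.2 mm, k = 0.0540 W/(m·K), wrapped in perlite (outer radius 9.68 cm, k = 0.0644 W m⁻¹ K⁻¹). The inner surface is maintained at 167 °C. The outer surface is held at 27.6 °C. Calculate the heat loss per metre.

Resistance network (inner→outer):
  R'_aluminium = ln(0.0343/0.0269)/(2πk) = 0.2430/(2π·202) = 1.915×10^-4 m·K/W
  R'_calcium silicate = ln(0.0692/0.0343)/(2πk) = 0.7019/(2π·0.0540) = 2.069 m·K/W
  R'_perlite = ln(0.0968/0.0692)/(2πk) = 0.3356/(2π·0.0644) = 0.8295 m·K/W
ΣR = 1.915×10^-4 + 2.069 + 0.8295 = 2.899 m·K/W
Q' = ΔT/ΣR = (167 °C − 27.6 °C)/2.899 = 48.1 W/m

Q' = 48.1 W/m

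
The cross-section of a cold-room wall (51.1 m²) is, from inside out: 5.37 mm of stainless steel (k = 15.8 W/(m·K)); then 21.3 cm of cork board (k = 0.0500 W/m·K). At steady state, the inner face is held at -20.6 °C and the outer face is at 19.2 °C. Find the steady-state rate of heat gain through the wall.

Q = 477 W

Series thermal resistances, inner to outer:
  R_stainless steel = L/(kA) = 0.00537/(15.8·51.1) = 6.651×10^-6 K/W
  R_cork board = L/(kA) = 0.213/(0.0500·51.1) = 0.08337 K/W
ΣR = 6.651×10^-6 + 0.08337 = 0.08338 K/W
Q = ΔT/ΣR = (-20.6 °C − 19.2 °C)/0.08338 = -477 W
(Negative Q ⇒ heat flows inward; heat gain = 477 W.)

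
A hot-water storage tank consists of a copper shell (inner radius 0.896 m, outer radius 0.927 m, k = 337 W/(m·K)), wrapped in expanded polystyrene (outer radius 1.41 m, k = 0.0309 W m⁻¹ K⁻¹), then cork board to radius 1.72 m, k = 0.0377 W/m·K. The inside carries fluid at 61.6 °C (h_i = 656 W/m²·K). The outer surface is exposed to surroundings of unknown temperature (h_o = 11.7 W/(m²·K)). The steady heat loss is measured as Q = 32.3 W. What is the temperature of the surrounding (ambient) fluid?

Sum the resistances:
  R_conv,in = 1/(4πr²h) = 1/(4π·0.896²·656) = 1.511×10^-4 K/W
  R_copper = (1/0.896 − 1/0.927)/(4πk) = 0.03732/(4π·337) = 8.813×10^-6 K/W
  R_expanded polystyrene = (1/0.927 − 1/1.41)/(4πk) = 0.3695/(4π·0.0309) = 0.9517 K/W
  R_cork board = (1/1.41 − 1/1.72)/(4πk) = 0.1278/(4π·0.0377) = 0.2698 K/W
  R_conv,out = 1/(4πr²h) = 1/(4π·1.72²·11.7) = 0.002299 K/W
ΣR = 1.224 K/W
ΔT = Q·ΣR = 32.3 × 1.224 = 39.54 K
Heat flows outward, so T_out = T_in − ΔT = 61.6 − 39.54 = 22.1 °C

T_out = 22.1 °C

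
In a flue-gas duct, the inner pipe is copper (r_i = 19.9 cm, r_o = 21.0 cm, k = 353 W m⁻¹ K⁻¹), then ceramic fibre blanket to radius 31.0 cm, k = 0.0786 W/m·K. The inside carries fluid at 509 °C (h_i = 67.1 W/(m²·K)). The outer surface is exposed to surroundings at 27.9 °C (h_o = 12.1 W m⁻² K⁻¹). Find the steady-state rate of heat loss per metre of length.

Treat each layer as a resistance in series:
  R'_conv,in = 1/(2πr h) = 1/(2π·0.199·67.1) = 0.01192 m·K/W
  R'_copper = ln(0.210/0.199)/(2πk) = 0.05380/(2π·353) = 2.426×10^-5 m·K/W
  R'_ceramic fibre blanket = ln(0.310/0.210)/(2πk) = 0.3895/(2π·0.0786) = 0.7886 m·K/W
  R'_conv,out = 1/(2πr h) = 1/(2π·0.310·12.1) = 0.04243 m·K/W
ΣR = 0.01192 + 2.426×10^-5 + 0.7886 + 0.04243 = 0.8430 m·K/W
Q' = ΔT/ΣR = (509 °C − 27.9 °C)/0.8430 = 571 W/m

Q' = 571 W/m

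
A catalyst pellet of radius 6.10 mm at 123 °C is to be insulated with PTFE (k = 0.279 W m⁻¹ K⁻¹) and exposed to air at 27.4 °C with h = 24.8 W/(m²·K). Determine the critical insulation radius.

For a sphere, r_cr = 2k_ins/h = 2·0.279/24.8 = 0.0225 m = 2.25 cm

r_cr = 2.25 cm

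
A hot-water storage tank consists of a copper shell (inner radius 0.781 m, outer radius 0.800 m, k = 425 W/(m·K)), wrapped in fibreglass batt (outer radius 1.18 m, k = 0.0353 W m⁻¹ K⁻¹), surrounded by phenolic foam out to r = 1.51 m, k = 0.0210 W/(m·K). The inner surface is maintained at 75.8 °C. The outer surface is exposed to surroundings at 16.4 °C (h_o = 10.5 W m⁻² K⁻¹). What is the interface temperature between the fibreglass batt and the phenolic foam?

T = 42.4 °C

Series thermal resistances, inner to outer:
  R_copper = (1/0.781 − 1/0.800)/(4πk) = 0.03041/(4π·425) = 5.694×10^-6 K/W
  R_fibreglass batt = (1/0.800 − 1/1.18)/(4πk) = 0.4025/(4π·0.0353) = 0.9075 K/W
  R_phenolic foam = (1/1.18 − 1/1.51)/(4πk) = 0.1852/(4π·0.0210) = 0.7018 K/W
  R_conv,out = 1/(4πr²h) = 1/(4π·1.51²·10.5) = 0.003324 K/W
ΣR = 5.694×10^-6 + 0.9075 + 0.7018 + 0.003324 = 1.613 K/W
Q = ΔT/ΣR = (75.8 °C − 16.4 °C)/1.613 = 36.83 W
From the inner boundary to the fibreglass batt/phenolic foam interface, ΣR_partial = 0.9075 K/W.
T_interface = T_in − Q·ΣR_partial = 75.8 °C − (36.83)(0.9075) = 42.4 °C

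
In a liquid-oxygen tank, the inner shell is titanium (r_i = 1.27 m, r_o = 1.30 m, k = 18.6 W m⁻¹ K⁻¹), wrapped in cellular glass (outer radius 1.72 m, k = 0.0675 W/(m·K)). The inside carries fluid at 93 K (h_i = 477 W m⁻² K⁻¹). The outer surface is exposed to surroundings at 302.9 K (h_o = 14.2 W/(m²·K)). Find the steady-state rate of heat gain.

Q = 939 W

Resistance network (inner→outer):
  R_conv,in = 1/(4πr²h) = 1/(4π·1.27²·477) = 1.034×10^-4 K/W
  R_titanium = (1/1.27 − 1/1.30)/(4πk) = 0.01817/(4π·18.6) = 7.774×10^-5 K/W
  R_cellular glass = (1/1.30 − 1/1.72)/(4πk) = 0.1878/(4π·0.0675) = 0.2214 K/W
  R_conv,out = 1/(4πr²h) = 1/(4π·1.72²·14.2) = 0.001894 K/W
ΣR = 1.034×10^-4 + 7.774×10^-5 + 0.2214 + 0.001894 = 0.2235 K/W
Q = ΔT/ΣR = (93 K − 302.9 K)/0.2235 = -939 W
(Negative Q ⇒ heat flows inward; heat gain = 939 W.)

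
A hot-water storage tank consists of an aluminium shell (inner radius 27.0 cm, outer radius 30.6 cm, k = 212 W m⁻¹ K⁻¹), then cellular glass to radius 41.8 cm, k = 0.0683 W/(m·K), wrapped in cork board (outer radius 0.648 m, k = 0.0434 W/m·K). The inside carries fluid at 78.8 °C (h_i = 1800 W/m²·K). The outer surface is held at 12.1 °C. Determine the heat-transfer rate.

Q = 25.9 W

Series thermal resistances, inner to outer:
  R_conv,in = 1/(4πr²h) = 1/(4π·0.270²·1800) = 6.064×10^-4 K/W
  R_aluminium = (1/0.270 − 1/0.306)/(4πk) = 0.4357/(4π·212) = 1.636×10^-4 K/W
  R_cellular glass = (1/0.306 − 1/0.418)/(4πk) = 0.8756/(4π·0.0683) = 1.020 K/W
  R_cork board = (1/0.418 − 1/0.648)/(4πk) = 0.8491/(4π·0.0434) = 1.557 K/W
ΣR = 6.064×10^-4 + 1.636×10^-4 + 1.020 + 1.557 = 2.578 K/W
Q = ΔT/ΣR = (78.8 °C − 12.1 °C)/2.578 = 25.9 W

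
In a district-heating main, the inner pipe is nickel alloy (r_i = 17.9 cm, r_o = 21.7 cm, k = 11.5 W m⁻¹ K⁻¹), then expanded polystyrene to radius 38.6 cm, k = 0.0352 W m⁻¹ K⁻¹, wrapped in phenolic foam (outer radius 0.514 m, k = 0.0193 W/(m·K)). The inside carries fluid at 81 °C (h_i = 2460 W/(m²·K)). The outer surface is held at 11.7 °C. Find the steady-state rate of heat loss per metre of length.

Resistance network (inner→outer):
  R'_conv,in = 1/(2πr h) = 1/(2π·0.179·2460) = 3.614×10^-4 m·K/W
  R'_nickel alloy = ln(0.217/0.179)/(2πk) = 0.1925/(2π·11.5) = 0.002664 m·K/W
  R'_expanded polystyrene = ln(0.386/0.217)/(2πk) = 0.5759/(2π·0.0352) = 2.604 m·K/W
  R'_phenolic foam = ln(0.514/0.386)/(2πk) = 0.2864/(2π·0.0193) = 2.362 m·K/W
ΣR = 3.614×10^-4 + 0.002664 + 2.604 + 2.362 = 4.969 m·K/W
Q' = ΔT/ΣR = (81 °C − 11.7 °C)/4.969 = 13.9 W/m

Q' = 13.9 W/m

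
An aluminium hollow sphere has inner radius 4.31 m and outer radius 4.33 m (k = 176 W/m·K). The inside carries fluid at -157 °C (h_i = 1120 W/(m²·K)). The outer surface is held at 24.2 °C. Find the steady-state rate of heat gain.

Q = 42000 kW

Resistance network (inner→outer):
  R_conv,in = 1/(4πr²h) = 1/(4π·4.31²·1120) = 3.825×10^-6 K/W
  R_aluminium = (1/4.31 − 1/4.33)/(4πk) = 0.001072/(4π·176) = 4.846×10^-7 K/W
ΣR = 3.825×10^-6 + 4.846×10^-7 = 4.310×10^-6 K/W
Q = ΔT/ΣR = (-157 °C − 24.2 °C)/4.310×10^-6 = -4.20×10^7 W
(Negative Q ⇒ heat flows inward; heat gain = 4.20×10^7 W.)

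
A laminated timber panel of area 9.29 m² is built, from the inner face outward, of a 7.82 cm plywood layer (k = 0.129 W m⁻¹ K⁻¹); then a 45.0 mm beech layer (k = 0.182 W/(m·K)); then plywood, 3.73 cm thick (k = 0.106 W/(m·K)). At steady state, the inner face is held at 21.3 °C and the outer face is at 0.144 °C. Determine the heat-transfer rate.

Resistance network (inner→outer):
  R_plywood = L/(kA) = 0.0782/(0.129·9.29) = 0.06525 K/W
  R_beech = L/(kA) = 0.0450/(0.182·9.29) = 0.02661 K/W
  R_plywood = L/(kA) = 0.0373/(0.106·9.29) = 0.03788 K/W
ΣR = 0.06525 + 0.02661 + 0.03788 = 0.1297 K/W
Q = ΔT/ΣR = (21.3 °C − 0.144 °C)/0.1297 = 163 W

Q = 163 W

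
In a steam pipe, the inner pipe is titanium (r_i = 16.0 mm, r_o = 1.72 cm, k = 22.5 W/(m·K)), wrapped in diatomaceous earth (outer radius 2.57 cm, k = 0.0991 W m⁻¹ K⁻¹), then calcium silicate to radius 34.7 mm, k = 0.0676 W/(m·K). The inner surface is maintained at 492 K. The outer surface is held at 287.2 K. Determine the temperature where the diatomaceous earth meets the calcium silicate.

Resistance network (inner→outer):
  R'_titanium = ln(0.0172/0.0160)/(2πk) = 0.07232/(2π·22.5) = 5.116×10^-4 m·K/W
  R'_diatomaceous earth = ln(0.0257/0.0172)/(2πk) = 0.4016/(2π·0.0991) = 0.6449 m·K/W
  R'_calcium silicate = ln(0.0347/0.0257)/(2πk) = 0.3002/(2π·0.0676) = 0.7069 m·K/W
ΣR = 5.116×10^-4 + 0.6449 + 0.7069 = 1.352 m·K/W
Q' = ΔT/ΣR = (492 K − 287.2 K)/1.352 = 151.5 W/m
From the inner boundary to the diatomaceous earth/calcium silicate interface, ΣR_partial = 0.6454 m·K/W.
T_interface = T_in − Q'·ΣR_partial = 492 K − (151.5)(0.6454) = 394 K

T = 394 K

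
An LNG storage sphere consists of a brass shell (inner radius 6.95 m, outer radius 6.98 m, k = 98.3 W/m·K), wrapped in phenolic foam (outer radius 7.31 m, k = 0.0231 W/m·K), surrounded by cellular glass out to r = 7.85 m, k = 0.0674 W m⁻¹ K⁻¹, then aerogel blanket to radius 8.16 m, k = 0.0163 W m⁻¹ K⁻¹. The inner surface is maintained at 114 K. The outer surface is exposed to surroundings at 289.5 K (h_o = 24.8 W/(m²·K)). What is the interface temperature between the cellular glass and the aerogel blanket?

T = 216.7 K

Series thermal resistances, inner to outer:
  R_brass = (1/6.95 − 1/6.98)/(4πk) = 6.184×10^-4/(4π·98.3) = 5.006×10^-7 K/W
  R_phenolic foam = (1/6.98 − 1/7.31)/(4πk) = 0.006468/(4π·0.0231) = 0.02228 K/W
  R_cellular glass = (1/7.31 − 1/7.85)/(4πk) = 0.009410/(4π·0.0674) = 0.01111 K/W
  R_aerogel blanket = (1/7.85 − 1/8.16)/(4πk) = 0.004840/(4π·0.0163) = 0.02363 K/W
  R_conv,out = 1/(4πr²h) = 1/(4π·8.16²·24.8) = 4.819×10^-5 K/W
ΣR = 5.006×10^-7 + 0.02228 + 0.01111 + 0.02363 + 4.819×10^-5 = 0.05707 K/W
Q = ΔT/ΣR = (114 K − 289.5 K)/0.05707 = -3075 W
From the inner boundary to the cellular glass/aerogel blanket interface, ΣR_partial = 0.03339 K/W.
T_interface = T_in − Q·ΣR_partial = 114 K − (-3075)(0.03339) = 216.7 K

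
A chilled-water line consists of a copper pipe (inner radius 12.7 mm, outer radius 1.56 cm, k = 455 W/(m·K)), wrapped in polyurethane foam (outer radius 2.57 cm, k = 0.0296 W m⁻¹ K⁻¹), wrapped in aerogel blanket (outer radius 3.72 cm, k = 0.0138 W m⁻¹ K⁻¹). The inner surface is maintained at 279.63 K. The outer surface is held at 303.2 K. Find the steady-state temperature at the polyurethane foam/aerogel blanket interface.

Treat each layer as a resistance in series:
  R'_copper = ln(0.0156/0.0127)/(2πk) = 0.2057/(2π·455) = 7.194×10^-5 m·K/W
  R'_polyurethane foam = ln(0.0257/0.0156)/(2πk) = 0.4992/(2π·0.0296) = 2.684 m·K/W
  R'_aerogel blanket = ln(0.0372/0.0257)/(2πk) = 0.3698/(2π·0.0138) = 4.265 m·K/W
ΣR = 7.194×10^-5 + 2.684 + 4.265 = 6.949 m·K/W
Q' = ΔT/ΣR = (279.63 K − 303.2 K)/6.949 = -3.392 W/m
From the inner boundary to the polyurethane foam/aerogel blanket interface, ΣR_partial = 2.684 m·K/W.
T_interface = T_in − Q'·ΣR_partial = 279.63 K − (-3.392)(2.684) = 288.7 K

T = 288.7 K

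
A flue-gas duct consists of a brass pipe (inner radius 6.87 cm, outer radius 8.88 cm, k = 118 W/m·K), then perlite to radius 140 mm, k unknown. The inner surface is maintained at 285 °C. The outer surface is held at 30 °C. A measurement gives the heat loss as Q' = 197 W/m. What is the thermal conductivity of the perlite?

ΣR = ΔT/Q' = |285 − 30|/197 = 1.294 m·K/W
Known resistances:
  R'_brass = ln(0.0888/0.0687)/(2πk) = 0.2566/(2π·118) = 3.461×10^-4 m·K/W
R_perlite = ΣR − ΣR_known = 1.294 − 3.461×10^-4 = 1.294 m·K/W
ln(r₂/r₁)/(2πk) = 1.294 ⇒ k = 0.4553/(2π·1.294) = 0.0560 W/m·K

k = 0.0560 W/m·K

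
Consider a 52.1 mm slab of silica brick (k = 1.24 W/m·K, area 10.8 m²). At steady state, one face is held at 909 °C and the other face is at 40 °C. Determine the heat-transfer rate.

Q = kA·ΔT/L = 1.24 × 10.8 × |909 °C − 40 °C| / 0.0521 = 2.23×10^5 W

Q = 2.23×10^5 W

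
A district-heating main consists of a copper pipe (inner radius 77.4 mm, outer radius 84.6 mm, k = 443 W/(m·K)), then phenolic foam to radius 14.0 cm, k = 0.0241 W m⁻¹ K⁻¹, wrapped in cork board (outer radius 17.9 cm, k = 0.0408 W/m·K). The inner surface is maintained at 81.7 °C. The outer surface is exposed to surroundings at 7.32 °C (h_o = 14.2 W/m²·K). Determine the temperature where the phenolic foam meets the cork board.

T = 24.8 °C

Resistance network (inner→outer):
  R'_copper = ln(0.0846/0.0774)/(2πk) = 0.08895/(2π·443) = 3.196×10^-5 m·K/W
  R'_phenolic foam = ln(0.140/0.0846)/(2πk) = 0.5037/(2π·0.0241) = 3.326 m·K/W
  R'_cork board = ln(0.179/0.140)/(2πk) = 0.2457/(2π·0.0408) = 0.9586 m·K/W
  R'_conv,out = 1/(2πr h) = 1/(2π·0.179·14.2) = 0.06262 m·K/W
ΣR = 3.196×10^-5 + 3.326 + 0.9586 + 0.06262 = 4.347 m·K/W
Q' = ΔT/ΣR = (81.7 °C − 7.32 °C)/4.347 = 17.11 W/m
From the inner boundary to the phenolic foam/cork board interface, ΣR_partial = 3.326 m·K/W.
T_interface = T_in − Q'·ΣR_partial = 81.7 °C − (17.11)(3.326) = 24.8 °C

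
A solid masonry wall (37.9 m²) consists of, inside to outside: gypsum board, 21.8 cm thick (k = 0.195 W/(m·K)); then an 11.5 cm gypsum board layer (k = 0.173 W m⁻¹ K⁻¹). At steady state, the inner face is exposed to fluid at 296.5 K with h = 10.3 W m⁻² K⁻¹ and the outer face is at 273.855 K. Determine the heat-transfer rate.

Series thermal resistances, inner to outer:
  R_conv,in = 1/(hA) = 1/(10.3·37.9) = 0.002562 K/W
  R_gypsum board = L/(kA) = 0.218/(0.195·37.9) = 0.02950 K/W
  R_gypsum board = L/(kA) = 0.115/(0.173·37.9) = 0.01754 K/W
ΣR = 0.002562 + 0.02950 + 0.01754 = 0.04960 K/W
Q = ΔT/ΣR = (296.5 K − 273.855 K)/0.04960 = 457 W

Q = 457 W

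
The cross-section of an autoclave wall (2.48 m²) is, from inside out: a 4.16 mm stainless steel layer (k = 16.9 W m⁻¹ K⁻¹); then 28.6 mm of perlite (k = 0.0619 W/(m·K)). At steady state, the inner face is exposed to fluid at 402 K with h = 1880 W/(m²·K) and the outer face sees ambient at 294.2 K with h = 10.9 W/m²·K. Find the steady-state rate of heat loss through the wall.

Series thermal resistances, inner to outer:
  R_conv,in = 1/(hA) = 1/(1880·2.48) = 2.145×10^-4 K/W
  R_stainless steel = L/(kA) = 0.00416/(16.9·2.48) = 9.926×10^-5 K/W
  R_perlite = L/(kA) = 0.0286/(0.0619·2.48) = 0.1863 K/W
  R_conv,out = 1/(hA) = 1/(10.9·2.48) = 0.03699 K/W
ΣR = 2.145×10^-4 + 9.926×10^-5 + 0.1863 + 0.03699 = 0.2236 K/W
Q = ΔT/ΣR = (402 K − 294.2 K)/0.2236 = 482 W

Q = 482 W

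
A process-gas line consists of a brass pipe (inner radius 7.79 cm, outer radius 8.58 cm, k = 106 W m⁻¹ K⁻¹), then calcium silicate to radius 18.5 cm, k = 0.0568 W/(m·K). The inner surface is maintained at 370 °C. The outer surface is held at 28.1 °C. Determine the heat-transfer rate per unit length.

Treat each layer as a resistance in series:
  R'_brass = ln(0.0858/0.0779)/(2πk) = 0.09659/(2π·106) = 1.450×10^-4 m·K/W
  R'_calcium silicate = ln(0.185/0.0858)/(2πk) = 0.7683/(2π·0.0568) = 2.153 m·K/W
ΣR = 1.450×10^-4 + 2.153 = 2.153 m·K/W
Q' = ΔT/ΣR = (370 °C − 28.1 °C)/2.153 = 159 W/m

Q' = 159 W/m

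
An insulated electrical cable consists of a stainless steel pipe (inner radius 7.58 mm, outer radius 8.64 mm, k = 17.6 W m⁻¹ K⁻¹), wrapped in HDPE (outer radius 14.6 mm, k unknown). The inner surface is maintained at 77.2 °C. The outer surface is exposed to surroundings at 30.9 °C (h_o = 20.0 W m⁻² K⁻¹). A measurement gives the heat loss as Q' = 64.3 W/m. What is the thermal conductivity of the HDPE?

ΣR = ΔT/Q' = |77.2 − 30.9|/64.3 = 0.7201 m·K/W
Known resistances:
  R'_stainless steel = ln(0.00864/0.00758)/(2πk) = 0.1309/(2π·17.6) = 0.001184 m·K/W
  R'_conv,out = 1/(2πr h) = 1/(2π·0.0146·20.0) = 0.5451 m·K/W
R_HDPE = ΣR − ΣR_known = 0.7201 − 0.5463 = 0.1738 m·K/W
ln(r₂/r₁)/(2πk) = 0.1738 ⇒ k = 0.5246/(2π·0.1738) = 0.480 W/m·K

k = 0.480 W/m·K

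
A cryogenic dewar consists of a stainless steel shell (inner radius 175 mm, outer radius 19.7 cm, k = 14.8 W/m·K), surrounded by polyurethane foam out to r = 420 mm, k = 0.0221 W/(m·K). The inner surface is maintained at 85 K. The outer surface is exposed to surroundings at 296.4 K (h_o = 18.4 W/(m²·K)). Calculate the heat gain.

Resistance network (inner→outer):
  R_stainless steel = (1/0.175 − 1/0.197)/(4πk) = 0.6381/(4π·14.8) = 0.003431 K/W
  R_polyurethane foam = (1/0.197 − 1/0.420)/(4πk) = 2.695/(4π·0.0221) = 9.705 K/W
  R_conv,out = 1/(4πr²h) = 1/(4π·0.420²·18.4) = 0.02452 K/W
ΣR = 0.003431 + 9.705 + 0.02452 = 9.733 K/W
Q = ΔT/ΣR = (85 K − 296.4 K)/9.733 = -21.7 W
(Negative Q ⇒ heat flows inward; heat gain = 21.7 W.)

Q = 21.7 W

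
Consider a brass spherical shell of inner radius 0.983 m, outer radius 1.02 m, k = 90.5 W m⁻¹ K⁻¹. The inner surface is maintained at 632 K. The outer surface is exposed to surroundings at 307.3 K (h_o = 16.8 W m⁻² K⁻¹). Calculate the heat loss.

Q = 70.8 kW

Resistance network (inner→outer):
  R_brass = (1/0.983 − 1/1.02)/(4πk) = 0.03690/(4π·90.5) = 3.245×10^-5 K/W
  R_conv,out = 1/(4πr²h) = 1/(4π·1.02²·16.8) = 0.004553 K/W
ΣR = 3.245×10^-5 + 0.004553 = 0.004585 K/W
Q = ΔT/ΣR = (632 K − 307.3 K)/0.004585 = 70800 W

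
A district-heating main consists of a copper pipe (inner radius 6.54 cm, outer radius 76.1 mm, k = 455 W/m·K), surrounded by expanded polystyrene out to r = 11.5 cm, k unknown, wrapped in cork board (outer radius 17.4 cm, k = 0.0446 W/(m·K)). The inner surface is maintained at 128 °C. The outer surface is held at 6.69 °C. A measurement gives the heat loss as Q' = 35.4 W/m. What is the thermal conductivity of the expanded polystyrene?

k = 0.0337 W/m·K

ΣR = ΔT/Q' = |128 − 6.69|/35.4 = 3.427 m·K/W
Known resistances:
  R'_copper = ln(0.0761/0.0654)/(2πk) = 0.1515/(2π·455) = 5.300×10^-5 m·K/W
  R'_cork board = ln(0.174/0.115)/(2πk) = 0.4141/(2π·0.0446) = 1.478 m·K/W
R_expanded polystyrene = ΣR − ΣR_known = 3.427 − 1.478 = 1.949 m·K/W
ln(r₂/r₁)/(2πk) = 1.949 ⇒ k = 0.4129/(2π·1.949) = 0.0337 W/m·K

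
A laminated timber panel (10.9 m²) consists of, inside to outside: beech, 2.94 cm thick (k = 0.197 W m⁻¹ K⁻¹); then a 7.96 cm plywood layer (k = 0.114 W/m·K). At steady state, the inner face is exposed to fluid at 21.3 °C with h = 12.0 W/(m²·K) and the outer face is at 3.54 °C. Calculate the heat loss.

Treat each layer as a resistance in series:
  R_conv,in = 1/(hA) = 1/(12.0·10.9) = 0.007645 K/W
  R_beech = L/(kA) = 0.0294/(0.197·10.9) = 0.01369 K/W
  R_plywood = L/(kA) = 0.0796/(0.114·10.9) = 0.06406 K/W
ΣR = 0.007645 + 0.01369 + 0.06406 = 0.08540 K/W
Q = ΔT/ΣR = (21.3 °C − 3.54 °C)/0.08540 = 208 W

Q = 208 W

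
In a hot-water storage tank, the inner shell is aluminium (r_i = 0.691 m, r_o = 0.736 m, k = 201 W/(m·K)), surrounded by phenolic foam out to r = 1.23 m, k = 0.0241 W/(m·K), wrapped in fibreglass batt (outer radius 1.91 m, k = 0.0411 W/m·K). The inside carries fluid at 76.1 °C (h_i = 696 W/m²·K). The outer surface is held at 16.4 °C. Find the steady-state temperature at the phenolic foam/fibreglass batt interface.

T = 30.6 °C

Resistance network (inner→outer):
  R_conv,in = 1/(4πr²h) = 1/(4π·0.691²·696) = 2.395×10^-4 K/W
  R_aluminium = (1/0.691 − 1/0.736)/(4πk) = 0.08848/(4π·201) = 3.503×10^-5 K/W
  R_phenolic foam = (1/0.736 − 1/1.23)/(4πk) = 0.5457/(4π·0.0241) = 1.802 K/W
  R_fibreglass batt = (1/1.23 − 1/1.91)/(4πk) = 0.2894/(4π·0.0411) = 0.5604 K/W
ΣR = 2.395×10^-4 + 3.503×10^-5 + 1.802 + 0.5604 = 2.363 K/W
Q = ΔT/ΣR = (76.1 °C − 16.4 °C)/2.363 = 25.26 W
From the inner boundary to the phenolic foam/fibreglass batt interface, ΣR_partial = 1.802 K/W.
T_interface = T_in − Q·ΣR_partial = 76.1 °C − (25.26)(1.802) = 30.6 °C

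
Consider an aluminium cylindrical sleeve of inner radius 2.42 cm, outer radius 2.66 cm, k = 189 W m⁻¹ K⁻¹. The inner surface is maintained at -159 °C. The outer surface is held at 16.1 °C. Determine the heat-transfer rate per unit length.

Q' = 2.20×10^6 W/m

Q' = 2πk·ΔT/ln(r₂/r₁) = 2π × 189 × 175.1 / ln(0.0266/0.0242) = 2.20×10^6 W/m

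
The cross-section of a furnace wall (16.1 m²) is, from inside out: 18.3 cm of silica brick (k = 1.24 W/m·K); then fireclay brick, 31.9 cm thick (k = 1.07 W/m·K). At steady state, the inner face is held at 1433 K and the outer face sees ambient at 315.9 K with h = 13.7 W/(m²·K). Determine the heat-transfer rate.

Q = 34.7 kW

Treat each layer as a resistance in series:
  R_silica brick = L/(kA) = 0.183/(1.24·16.1) = 0.009166 K/W
  R_fireclay brick = L/(kA) = 0.319/(1.07·16.1) = 0.01852 K/W
  R_conv,out = 1/(hA) = 1/(13.7·16.1) = 0.004534 K/W
ΣR = 0.009166 + 0.01852 + 0.004534 = 0.03222 K/W
Q = ΔT/ΣR = (1433 K − 315.9 K)/0.03222 = 34700 W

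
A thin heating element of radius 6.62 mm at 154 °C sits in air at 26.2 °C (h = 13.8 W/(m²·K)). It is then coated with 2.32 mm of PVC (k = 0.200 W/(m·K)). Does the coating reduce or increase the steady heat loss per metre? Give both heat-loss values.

increases: 73.4 → 83.6 W/m

Critical radius for a cylinder: r_cr = k/h = 0.0145 m = 1.45 cm.
Outer radius after coating: r₂ = 0.00662 + 0.00232 = 0.00894 m.
Since r₁ < r_cr and r₂ ≤ r_cr, the coating moves toward the maximum at r_cr — heat loss rises.
Bare: R = 1/(2πr₁h) = 1.742 m·K/W; Q = 127.8/1.742 = 73.4 W/m.
Coated: R = R_cond + R_conv = 1.529 m·K/W; Q = 127.8/1.529 = 83.6 W/m.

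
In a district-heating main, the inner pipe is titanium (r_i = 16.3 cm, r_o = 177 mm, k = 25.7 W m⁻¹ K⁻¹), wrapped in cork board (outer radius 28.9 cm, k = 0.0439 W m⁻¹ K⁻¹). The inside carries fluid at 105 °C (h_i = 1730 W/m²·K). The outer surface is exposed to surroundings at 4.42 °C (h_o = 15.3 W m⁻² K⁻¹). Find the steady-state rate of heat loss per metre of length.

Treat each layer as a resistance in series:
  R'_conv,in = 1/(2πr h) = 1/(2π·0.163·1730) = 5.644×10^-4 m·K/W
  R'_titanium = ln(0.177/0.163)/(2πk) = 0.08240/(2π·25.7) = 5.103×10^-4 m·K/W
  R'_cork board = ln(0.289/0.177)/(2πk) = 0.4903/(2π·0.0439) = 1.777 m·K/W
  R'_conv,out = 1/(2πr h) = 1/(2π·0.289·15.3) = 0.03599 m·K/W
ΣR = 5.644×10^-4 + 5.103×10^-4 + 1.777 + 0.03599 = 1.814 m·K/W
Q' = ΔT/ΣR = (105 °C − 4.42 °C)/1.814 = 55.4 W/m

Q' = 55.4 W/m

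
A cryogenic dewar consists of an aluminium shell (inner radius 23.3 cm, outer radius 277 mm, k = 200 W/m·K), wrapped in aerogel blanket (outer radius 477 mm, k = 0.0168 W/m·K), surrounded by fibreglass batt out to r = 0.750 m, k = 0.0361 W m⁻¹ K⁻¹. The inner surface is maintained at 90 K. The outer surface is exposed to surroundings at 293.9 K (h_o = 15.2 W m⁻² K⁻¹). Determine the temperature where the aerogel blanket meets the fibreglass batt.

Series thermal resistances, inner to outer:
  R_aluminium = (1/0.233 − 1/0.277)/(4πk) = 0.6817/(4π·200) = 2.713×10^-4 K/W
  R_aerogel blanket = (1/0.277 − 1/0.477)/(4πk) = 1.514/(4π·0.0168) = 7.170 K/W
  R_fibreglass batt = (1/0.477 − 1/0.750)/(4πk) = 0.7631/(4π·0.0361) = 1.682 K/W
  R_conv,out = 1/(4πr²h) = 1/(4π·0.750²·15.2) = 0.009307 K/W
ΣR = 2.713×10^-4 + 7.170 + 1.682 + 0.009307 = 8.862 K/W
Q = ΔT/ΣR = (90 K − 293.9 K)/8.862 = -23.01 W
From the inner boundary to the aerogel blanket/fibreglass batt interface, ΣR_partial = 7.170 K/W.
T_interface = T_in − Q·ΣR_partial = 90 K − (-23.01)(7.170) = 255.0 K

T = 255.0 K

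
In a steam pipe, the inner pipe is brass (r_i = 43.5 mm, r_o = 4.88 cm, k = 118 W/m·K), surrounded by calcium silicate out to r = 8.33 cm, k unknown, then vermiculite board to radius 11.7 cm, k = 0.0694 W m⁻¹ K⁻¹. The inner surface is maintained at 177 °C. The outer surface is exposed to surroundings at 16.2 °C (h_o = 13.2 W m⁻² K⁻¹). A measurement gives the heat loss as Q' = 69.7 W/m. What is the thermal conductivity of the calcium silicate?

k = 0.0597 W/m·K

ΣR = ΔT/Q' = |177 − 16.2|/69.7 = 2.307 m·K/W
Known resistances:
  R'_brass = ln(0.0488/0.0435)/(2πk) = 0.1150/(2π·118) = 1.551×10^-4 m·K/W
  R'_vermiculite board = ln(0.117/0.0833)/(2πk) = 0.3397/(2π·0.0694) = 0.7791 m·K/W
  R'_conv,out = 1/(2πr h) = 1/(2π·0.117·13.2) = 0.1031 m·K/W
R_calcium silicate = ΣR − ΣR_known = 2.307 − 0.8824 = 1.425 m·K/W
ln(r₂/r₁)/(2πk) = 1.425 ⇒ k = 0.5347/(2π·1.425) = 0.0597 W/m·K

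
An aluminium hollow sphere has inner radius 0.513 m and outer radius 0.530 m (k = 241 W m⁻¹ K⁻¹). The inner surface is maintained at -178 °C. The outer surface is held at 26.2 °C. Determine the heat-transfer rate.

Q = 4πk·ΔT/(1/r₁ − 1/r₂) = 4π × 241 × 204.2 / (1/0.513 − 1/0.530) = 9.89×10^6 W

Q = 9.89×10^6 W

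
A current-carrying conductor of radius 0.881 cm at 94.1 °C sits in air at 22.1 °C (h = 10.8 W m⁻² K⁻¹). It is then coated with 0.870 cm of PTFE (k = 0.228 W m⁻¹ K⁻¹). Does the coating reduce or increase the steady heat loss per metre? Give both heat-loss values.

increases: 43.0 → 54.5 W/m

Critical radius for a cylinder: r_cr = k/h = 0.0211 m = 2.11 cm.
Outer radius after coating: r₂ = 0.00881 + 0.00870 = 0.01751 m.
Since r₁ < r_cr and r₂ ≤ r_cr, the coating moves toward the maximum at r_cr — heat loss rises.
Bare: R = 1/(2πr₁h) = 1.673 m·K/W; Q = 72/1.673 = 43.0 W/m.
Coated: R = R_cond + R_conv = 1.321 m·K/W; Q = 72/1.321 = 54.5 W/m.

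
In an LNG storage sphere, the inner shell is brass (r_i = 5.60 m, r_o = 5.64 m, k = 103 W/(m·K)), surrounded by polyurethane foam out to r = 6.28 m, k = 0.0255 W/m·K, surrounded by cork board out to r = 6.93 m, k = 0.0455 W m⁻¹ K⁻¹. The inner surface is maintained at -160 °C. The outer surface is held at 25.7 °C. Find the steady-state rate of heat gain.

Treat each layer as a resistance in series:
  R_brass = (1/5.60 − 1/5.64)/(4πk) = 0.001266/(4π·103) = 9.785×10^-7 K/W
  R_polyurethane foam = (1/5.64 − 1/6.28)/(4πk) = 0.01807/(4π·0.0255) = 0.05639 K/W
  R_cork board = (1/6.28 − 1/6.93)/(4πk) = 0.01494/(4π·0.0455) = 0.02612 K/W
ΣR = 9.785×10^-7 + 0.05639 + 0.02612 = 0.08251 K/W
Q = ΔT/ΣR = (-160 °C − 25.7 °C)/0.08251 = -2250 W
(Negative Q ⇒ heat flows inward; heat gain = 2250 W.)

Q = 2250 W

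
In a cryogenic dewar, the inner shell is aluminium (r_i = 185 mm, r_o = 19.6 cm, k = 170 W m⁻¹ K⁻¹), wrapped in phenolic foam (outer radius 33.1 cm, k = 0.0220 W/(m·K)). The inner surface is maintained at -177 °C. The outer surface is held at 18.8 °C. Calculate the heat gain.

Q = 26.0 W

Treat each layer as a resistance in series:
  R_aluminium = (1/0.185 − 1/0.196)/(4πk) = 0.3034/(4π·170) = 1.420×10^-4 K/W
  R_phenolic foam = (1/0.196 − 1/0.331)/(4πk) = 2.081/(4π·0.0220) = 7.527 K/W
ΣR = 1.420×10^-4 + 7.527 = 7.527 K/W
Q = ΔT/ΣR = (-177 °C − 18.8 °C)/7.527 = -26.0 W
(Negative Q ⇒ heat flows inward; heat gain = 26.0 W.)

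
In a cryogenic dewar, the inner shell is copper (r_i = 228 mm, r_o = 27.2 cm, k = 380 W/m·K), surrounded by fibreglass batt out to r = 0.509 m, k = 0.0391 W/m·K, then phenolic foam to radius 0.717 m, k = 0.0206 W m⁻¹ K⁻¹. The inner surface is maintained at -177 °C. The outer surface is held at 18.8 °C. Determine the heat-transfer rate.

Q = 34.4 W

Series thermal resistances, inner to outer:
  R_copper = (1/0.228 − 1/0.272)/(4πk) = 0.7095/(4π·380) = 1.486×10^-4 K/W
  R_fibreglass batt = (1/0.272 − 1/0.509)/(4πk) = 1.712/(4π·0.0391) = 3.484 K/W
  R_phenolic foam = (1/0.509 − 1/0.717)/(4πk) = 0.5699/(4π·0.0206) = 2.202 K/W
ΣR = 1.486×10^-4 + 3.484 + 2.202 = 5.686 K/W
Q = ΔT/ΣR = (-177 °C − 18.8 °C)/5.686 = -34.4 W
(Negative Q ⇒ heat flows inward; heat gain = 34.4 W.)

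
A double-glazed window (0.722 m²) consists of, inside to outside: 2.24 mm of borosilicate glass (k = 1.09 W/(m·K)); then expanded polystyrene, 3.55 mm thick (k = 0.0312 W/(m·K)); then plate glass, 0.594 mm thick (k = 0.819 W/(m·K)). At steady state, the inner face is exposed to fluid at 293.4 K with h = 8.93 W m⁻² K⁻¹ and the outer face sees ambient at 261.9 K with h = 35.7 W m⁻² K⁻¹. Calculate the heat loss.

Q = 88.6 W

Treat each layer as a resistance in series:
  R_conv,in = 1/(hA) = 1/(8.93·0.722) = 0.1551 K/W
  R_borosilicate glass = L/(kA) = 0.00224/(1.09·0.722) = 0.002846 K/W
  R_expanded polystyrene = L/(kA) = 0.00355/(0.0312·0.722) = 0.1576 K/W
  R_plate glass = L/(kA) = 5.94×10^-4/(0.819·0.722) = 0.001005 K/W
  R_conv,out = 1/(hA) = 1/(35.7·0.722) = 0.03880 K/W
ΣR = 0.1551 + 0.002846 + 0.1576 + 0.001005 + 0.03880 = 0.3554 K/W
Q = ΔT/ΣR = (293.4 K − 261.9 K)/0.3554 = 88.6 W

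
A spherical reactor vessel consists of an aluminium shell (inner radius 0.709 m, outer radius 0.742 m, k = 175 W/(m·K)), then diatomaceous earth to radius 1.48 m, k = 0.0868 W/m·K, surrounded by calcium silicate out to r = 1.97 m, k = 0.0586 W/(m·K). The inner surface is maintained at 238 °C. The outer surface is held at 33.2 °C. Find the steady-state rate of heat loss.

Q = 243 W

Treat each layer as a resistance in series:
  R_aluminium = (1/0.709 − 1/0.742)/(4πk) = 0.06273/(4π·175) = 2.852×10^-5 K/W
  R_diatomaceous earth = (1/0.742 − 1/1.48)/(4πk) = 0.6720/(4π·0.0868) = 0.6161 K/W
  R_calcium silicate = (1/1.48 − 1/1.97)/(4πk) = 0.1681/(4π·0.0586) = 0.2282 K/W
ΣR = 2.852×10^-5 + 0.6161 + 0.2282 = 0.8443 K/W
Q = ΔT/ΣR = (238 °C − 33.2 °C)/0.8443 = 243 W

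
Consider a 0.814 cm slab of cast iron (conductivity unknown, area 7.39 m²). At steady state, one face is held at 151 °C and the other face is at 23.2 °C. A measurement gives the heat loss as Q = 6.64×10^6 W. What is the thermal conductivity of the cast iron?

k = 57.2 W/m·K

ΣR = ΔT/Q = |151 − 23.2|/6.64×10^6 = 1.925×10^-5 K/W
L/(kA) = 1.925×10^-5 ⇒ k = 0.00814/(1.925×10^-5·7.39) = 57.2 W/m·K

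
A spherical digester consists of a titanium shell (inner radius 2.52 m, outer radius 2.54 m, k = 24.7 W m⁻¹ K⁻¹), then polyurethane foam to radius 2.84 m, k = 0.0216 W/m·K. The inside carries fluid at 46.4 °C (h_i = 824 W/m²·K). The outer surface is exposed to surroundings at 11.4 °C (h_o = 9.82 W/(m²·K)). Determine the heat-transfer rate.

Q = 227 W

Treat each layer as a resistance in series:
  R_conv,in = 1/(4πr²h) = 1/(4π·2.52²·824) = 1.521×10^-5 K/W
  R_titanium = (1/2.52 − 1/2.54)/(4πk) = 0.003125/(4π·24.7) = 1.007×10^-5 K/W
  R_polyurethane foam = (1/2.54 − 1/2.84)/(4πk) = 0.04159/(4π·0.0216) = 0.1532 K/W
  R_conv,out = 1/(4πr²h) = 1/(4π·2.84²·9.82) = 0.001005 K/W
ΣR = 1.521×10^-5 + 1.007×10^-5 + 0.1532 + 0.001005 = 0.1542 K/W
Q = ΔT/ΣR = (46.4 °C − 11.4 °C)/0.1542 = 227 W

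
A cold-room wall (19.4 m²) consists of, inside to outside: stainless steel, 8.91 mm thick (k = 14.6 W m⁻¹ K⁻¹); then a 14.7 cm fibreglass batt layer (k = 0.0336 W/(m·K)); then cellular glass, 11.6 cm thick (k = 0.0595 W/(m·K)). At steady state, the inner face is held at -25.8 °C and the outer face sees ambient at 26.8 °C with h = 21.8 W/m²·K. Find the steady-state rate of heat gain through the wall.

Q = 160 W

Resistance network (inner→outer):
  R_stainless steel = L/(kA) = 0.00891/(14.6·19.4) = 3.146×10^-5 K/W
  R_fibreglass batt = L/(kA) = 0.147/(0.0336·19.4) = 0.2255 K/W
  R_cellular glass = L/(kA) = 0.116/(0.0595·19.4) = 0.1005 K/W
  R_conv,out = 1/(hA) = 1/(21.8·19.4) = 0.002365 K/W
ΣR = 3.146×10^-5 + 0.2255 + 0.1005 + 0.002365 = 0.3284 K/W
Q = ΔT/ΣR = (-25.8 °C − 26.8 °C)/0.3284 = -160 W
(Negative Q ⇒ heat flows inward; heat gain = 160 W.)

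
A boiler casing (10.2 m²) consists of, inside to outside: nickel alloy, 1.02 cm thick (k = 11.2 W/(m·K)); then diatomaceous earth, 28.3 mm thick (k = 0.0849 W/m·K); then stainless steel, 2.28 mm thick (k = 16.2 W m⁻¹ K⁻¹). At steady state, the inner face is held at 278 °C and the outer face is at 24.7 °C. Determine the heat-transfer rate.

Treat each layer as a resistance in series:
  R_nickel alloy = L/(kA) = 0.0102/(11.2·10.2) = 8.929×10^-5 K/W
  R_diatomaceous earth = L/(kA) = 0.0283/(0.0849·10.2) = 0.03268 K/W
  R_stainless steel = L/(kA) = 0.00228/(16.2·10.2) = 1.380×10^-5 K/W
ΣR = 8.929×10^-5 + 0.03268 + 1.380×10^-5 = 0.03278 K/W
Q = ΔT/ΣR = (278 °C − 24.7 °C)/0.03278 = 7730 W

Q = 7730 W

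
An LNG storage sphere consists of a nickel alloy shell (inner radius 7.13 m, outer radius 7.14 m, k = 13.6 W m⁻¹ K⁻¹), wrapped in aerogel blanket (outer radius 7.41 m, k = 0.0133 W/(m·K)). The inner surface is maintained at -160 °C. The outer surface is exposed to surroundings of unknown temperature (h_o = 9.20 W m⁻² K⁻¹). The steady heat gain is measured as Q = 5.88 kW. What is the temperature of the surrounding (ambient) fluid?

Sum the resistances:
  R_nickel alloy = (1/7.13 − 1/7.14)/(4πk) = 1.964×10^-4/(4π·13.6) = 1.149×10^-6 K/W
  R_aerogel blanket = (1/7.14 − 1/7.41)/(4πk) = 0.005103/(4π·0.0133) = 0.03053 K/W
  R_conv,out = 1/(4πr²h) = 1/(4π·7.41²·9.20) = 1.575×10^-4 K/W
ΣR = 0.03069 K/W
ΔT = Q·ΣR = 5880 × 0.03069 = 180.5 K
Heat flows inward, so T_out = T_in + ΔT = -160 + 180.5 = 20.5 °C

T_out = 20.5 °C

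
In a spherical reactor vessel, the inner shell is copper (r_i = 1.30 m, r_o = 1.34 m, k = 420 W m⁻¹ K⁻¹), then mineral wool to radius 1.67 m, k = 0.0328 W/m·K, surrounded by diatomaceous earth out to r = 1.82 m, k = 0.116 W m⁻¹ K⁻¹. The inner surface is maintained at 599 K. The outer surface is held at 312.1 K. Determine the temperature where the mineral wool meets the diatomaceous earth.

Treat each layer as a resistance in series:
  R_copper = (1/1.30 − 1/1.34)/(4πk) = 0.02296/(4π·420) = 4.351×10^-6 K/W
  R_mineral wool = (1/1.34 − 1/1.67)/(4πk) = 0.1475/(4π·0.0328) = 0.3578 K/W
  R_diatomaceous earth = (1/1.67 − 1/1.82)/(4πk) = 0.04935/(4π·0.116) = 0.03386 K/W
ΣR = 4.351×10^-6 + 0.3578 + 0.03386 = 0.3917 K/W
Q = ΔT/ΣR = (599 K − 312.1 K)/0.3917 = 732.4 W
From the inner boundary to the mineral wool/diatomaceous earth interface, ΣR_partial = 0.3578 K/W.
T_interface = T_in − Q·ΣR_partial = 599 K − (732.4)(0.3578) = 336.9 K

T = 336.9 K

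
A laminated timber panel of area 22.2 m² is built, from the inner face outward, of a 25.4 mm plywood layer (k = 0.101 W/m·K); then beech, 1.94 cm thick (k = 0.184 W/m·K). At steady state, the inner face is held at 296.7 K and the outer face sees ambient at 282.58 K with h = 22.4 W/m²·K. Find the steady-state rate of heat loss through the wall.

Series thermal resistances, inner to outer:
  R_plywood = L/(kA) = 0.0254/(0.101·22.2) = 0.01133 K/W
  R_beech = L/(kA) = 0.0194/(0.184·22.2) = 0.004749 K/W
  R_conv,out = 1/(hA) = 1/(22.4·22.2) = 0.002011 K/W
ΣR = 0.01133 + 0.004749 + 0.002011 = 0.01809 K/W
Q = ΔT/ΣR = (296.7 K − 282.58 K)/0.01809 = 781 W

Q = 781 W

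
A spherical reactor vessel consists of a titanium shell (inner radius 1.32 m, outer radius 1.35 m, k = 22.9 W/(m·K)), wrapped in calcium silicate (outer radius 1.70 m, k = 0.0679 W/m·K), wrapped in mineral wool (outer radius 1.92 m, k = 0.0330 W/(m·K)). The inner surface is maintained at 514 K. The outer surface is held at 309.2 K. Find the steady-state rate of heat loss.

Q = 600 W

Series thermal resistances, inner to outer:
  R_titanium = (1/1.32 − 1/1.35)/(4πk) = 0.01684/(4π·22.9) = 5.850×10^-5 K/W
  R_calcium silicate = (1/1.35 − 1/1.70)/(4πk) = 0.1525/(4π·0.0679) = 0.1787 K/W
  R_mineral wool = (1/1.70 − 1/1.92)/(4πk) = 0.06740/(4π·0.0330) = 0.1625 K/W
ΣR = 5.850×10^-5 + 0.1787 + 0.1625 = 0.3413 K/W
Q = ΔT/ΣR = (514 K − 309.2 K)/0.3413 = 600 W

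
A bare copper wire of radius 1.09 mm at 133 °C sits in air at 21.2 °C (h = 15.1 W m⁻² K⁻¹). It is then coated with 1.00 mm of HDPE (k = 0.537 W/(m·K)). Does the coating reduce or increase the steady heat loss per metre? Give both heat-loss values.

increases: 11.6 → 21.4 W/m

Critical radius for a cylinder: r_cr = k/h = 0.0356 m = 3.56 cm.
Outer radius after coating: r₂ = 0.00109 + 0.00100 = 0.00209 m.
Since r₁ < r_cr and r₂ ≤ r_cr, the coating moves toward the maximum at r_cr — heat loss rises.
Bare: R = 1/(2πr₁h) = 9.670 m·K/W; Q = 111.8/9.670 = 11.6 W/m.
Coated: R = R_cond + R_conv = 5.236 m·K/W; Q = 111.8/5.236 = 21.4 W/m.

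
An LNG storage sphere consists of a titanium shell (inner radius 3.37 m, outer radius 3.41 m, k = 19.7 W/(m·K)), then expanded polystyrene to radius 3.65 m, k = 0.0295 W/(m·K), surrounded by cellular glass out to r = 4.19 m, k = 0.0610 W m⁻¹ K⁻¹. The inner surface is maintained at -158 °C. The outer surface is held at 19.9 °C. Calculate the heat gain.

Resistance network (inner→outer):
  R_titanium = (1/3.37 − 1/3.41)/(4πk) = 0.003481/(4π·19.7) = 1.406×10^-5 K/W
  R_expanded polystyrene = (1/3.41 − 1/3.65)/(4πk) = 0.01928/(4π·0.0295) = 0.05202 K/W
  R_cellular glass = (1/3.65 − 1/4.19)/(4πk) = 0.03531/(4π·0.0610) = 0.04606 K/W
ΣR = 1.406×10^-5 + 0.05202 + 0.04606 = 0.09809 K/W
Q = ΔT/ΣR = (-158 °C − 19.9 °C)/0.09809 = -1810 W
(Negative Q ⇒ heat flows inward; heat gain = 1810 W.)

Q = 1810 W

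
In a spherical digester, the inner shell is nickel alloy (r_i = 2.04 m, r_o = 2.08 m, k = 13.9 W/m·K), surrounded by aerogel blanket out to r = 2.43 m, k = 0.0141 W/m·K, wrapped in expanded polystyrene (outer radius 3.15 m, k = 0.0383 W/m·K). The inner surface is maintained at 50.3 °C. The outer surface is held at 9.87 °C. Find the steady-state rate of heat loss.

Q = 69.0 W

Series thermal resistances, inner to outer:
  R_nickel alloy = (1/2.04 − 1/2.08)/(4πk) = 0.009427/(4π·13.9) = 5.397×10^-5 K/W
  R_aerogel blanket = (1/2.08 − 1/2.43)/(4πk) = 0.06925/(4π·0.0141) = 0.3908 K/W
  R_expanded polystyrene = (1/2.43 − 1/3.15)/(4πk) = 0.09406/(4π·0.0383) = 0.1954 K/W
ΣR = 5.397×10^-5 + 0.3908 + 0.1954 = 0.5863 K/W
Q = ΔT/ΣR = (50.3 °C − 9.87 °C)/0.5863 = 69.0 W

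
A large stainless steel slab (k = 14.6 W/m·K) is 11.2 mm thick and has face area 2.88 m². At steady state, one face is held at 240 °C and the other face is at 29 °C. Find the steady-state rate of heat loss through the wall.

Q = kA·ΔT/L = 14.6 × 2.88 × |240 °C − 29 °C| / 0.0112 = 7.92×10^5 W

Q = 7.92×10^5 W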